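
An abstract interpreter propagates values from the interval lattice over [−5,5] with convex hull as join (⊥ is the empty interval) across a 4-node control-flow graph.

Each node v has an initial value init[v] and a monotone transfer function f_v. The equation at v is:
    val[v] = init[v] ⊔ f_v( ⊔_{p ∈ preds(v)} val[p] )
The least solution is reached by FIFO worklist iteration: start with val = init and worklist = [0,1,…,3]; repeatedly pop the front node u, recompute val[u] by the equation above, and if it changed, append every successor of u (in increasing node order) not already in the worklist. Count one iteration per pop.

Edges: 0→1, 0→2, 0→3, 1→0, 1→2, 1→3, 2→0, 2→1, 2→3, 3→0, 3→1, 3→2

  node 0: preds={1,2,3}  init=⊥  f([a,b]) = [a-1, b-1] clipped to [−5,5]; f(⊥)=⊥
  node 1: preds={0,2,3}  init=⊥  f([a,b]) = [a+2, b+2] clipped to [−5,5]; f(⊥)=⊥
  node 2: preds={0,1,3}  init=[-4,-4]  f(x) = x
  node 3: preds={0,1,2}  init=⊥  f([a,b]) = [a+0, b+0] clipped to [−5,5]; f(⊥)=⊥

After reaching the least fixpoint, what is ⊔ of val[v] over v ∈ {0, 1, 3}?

Iteration log — 24 steps:
  step 1. node 0  ⊔preds=[-4,-4]  new=[-5,-5]  old=⊥  +wl: 
  step 2. node 1  ⊔preds=[-5,-4]  new=[-3,-2]  old=⊥  +wl: 0
  step 3. node 2  ⊔preds=[-5,-2]  new=[-5,-2]  old=[-4,-4]  +wl: 1
  step 4. node 3  ⊔preds=[-5,-2]  new=[-5,-2]  old=⊥  +wl: 2
  step 5. node 0  ⊔preds=[-5,-2]  new=[-5,-3]  old=[-5,-5]  +wl: 3
  step 6. node 1  ⊔preds=[-5,-2]  new=[-3,0]  old=[-3,-2]  +wl: 0
  step 7. node 2  ⊔preds=[-5,0]  new=[-5,0]  old=[-5,-2]  +wl: 1
  step 8. node 3  ⊔preds=[-5,0]  new=[-5,0]  old=[-5,-2]  +wl: 2
  step 9. node 0  ⊔preds=[-5,0]  new=[-5,-1]  old=[-5,-3]  +wl: 3
  step 10. node 1  ⊔preds=[-5,0]  new=[-3,2]  old=[-3,0]  +wl: 0
  step 11. node 2  ⊔preds=[-5,2]  new=[-5,2]  old=[-5,0]  +wl: 1
  step 12. node 3  ⊔preds=[-5,2]  new=[-5,2]  old=[-5,0]  +wl: 2
  step 13. node 0  ⊔preds=[-5,2]  new=[-5,1]  old=[-5,-1]  +wl: 3
  step 14. node 1  ⊔preds=[-5,2]  new=[-3,4]  old=[-3,2]  +wl: 0
  step 15. node 2  ⊔preds=[-5,4]  new=[-5,4]  old=[-5,2]  +wl: 1
  step 16. node 3  ⊔preds=[-5,4]  new=[-5,4]  old=[-5,2]  +wl: 2
  step 17. node 0  ⊔preds=[-5,4]  new=[-5,3]  old=[-5,1]  +wl: 3
  step 18. node 1  ⊔preds=[-5,4]  new=[-3,5]  old=[-3,4]  +wl: 0
  step 19. node 2  ⊔preds=[-5,5]  new=[-5,5]  old=[-5,4]  +wl: 1
  step 20. node 3  ⊔preds=[-5,5]  new=[-5,5]  old=[-5,4]  +wl: 2
  step 21. node 0  ⊔preds=[-5,5]  new=[-5,4]  old=[-5,3]  +wl: 3
  step 22. node 1  ⊔preds=[-5,5]  new=[-3,5]  stable
  step 23. node 2  ⊔preds=[-5,5]  new=[-5,5]  stable
  step 24. node 3  ⊔preds=[-5,5]  new=[-5,5]  stable

Least fixpoint reached:
  node 0: [-5,4]
  node 1: [-3,5]
  node 2: [-5,5]
  node 3: [-5,5]

[-5,5]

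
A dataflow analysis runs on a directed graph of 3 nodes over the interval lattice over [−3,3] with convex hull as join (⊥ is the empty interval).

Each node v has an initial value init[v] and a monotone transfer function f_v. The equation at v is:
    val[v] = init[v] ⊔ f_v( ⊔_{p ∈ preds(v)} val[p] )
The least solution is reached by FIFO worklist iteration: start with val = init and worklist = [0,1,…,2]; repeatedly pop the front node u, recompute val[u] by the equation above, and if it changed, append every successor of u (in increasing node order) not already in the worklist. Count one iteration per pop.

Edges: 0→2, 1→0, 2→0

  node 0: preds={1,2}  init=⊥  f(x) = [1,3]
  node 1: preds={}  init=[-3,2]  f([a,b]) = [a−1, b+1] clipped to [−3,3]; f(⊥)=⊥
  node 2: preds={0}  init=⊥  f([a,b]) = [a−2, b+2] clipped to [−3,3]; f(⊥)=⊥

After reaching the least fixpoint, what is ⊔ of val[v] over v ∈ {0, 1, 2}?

Iteration log — 4 steps:
  step 1. node 0  ⊔preds=[-3,2]  new=[1,3]  old=⊥  +wl: 
  step 2. node 1  ⊔preds=⊥  new=[-3,2]  stable
  step 3. node 2  ⊔preds=[1,3]  new=[-1,3]  old=⊥  +wl: 0
  step 4. node 0  ⊔preds=[-3,3]  new=[1,3]  stable

Least fixpoint reached:
  node 0: [1,3]
  node 1: [-3,2]
  node 2: [-1,3]

[-3,3]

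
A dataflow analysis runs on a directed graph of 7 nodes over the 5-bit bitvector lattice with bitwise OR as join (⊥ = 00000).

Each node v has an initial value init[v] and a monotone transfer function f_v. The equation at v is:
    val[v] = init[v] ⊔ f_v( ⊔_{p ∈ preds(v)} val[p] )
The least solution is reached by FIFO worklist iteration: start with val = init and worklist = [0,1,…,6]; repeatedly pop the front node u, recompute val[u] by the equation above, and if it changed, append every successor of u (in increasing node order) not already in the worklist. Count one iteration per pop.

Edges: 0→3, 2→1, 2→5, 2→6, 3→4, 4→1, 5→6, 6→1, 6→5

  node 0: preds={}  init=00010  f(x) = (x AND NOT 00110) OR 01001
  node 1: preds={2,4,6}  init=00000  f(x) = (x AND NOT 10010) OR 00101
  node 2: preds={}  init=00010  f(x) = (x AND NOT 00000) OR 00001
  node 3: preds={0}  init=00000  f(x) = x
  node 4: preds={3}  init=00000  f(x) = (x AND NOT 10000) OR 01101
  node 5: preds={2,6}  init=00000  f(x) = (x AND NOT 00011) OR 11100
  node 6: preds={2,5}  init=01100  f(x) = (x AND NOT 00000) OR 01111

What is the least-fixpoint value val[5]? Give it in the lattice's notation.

Worklist (9 pops):
  #1 pop 0: in=00000 → 01011 (was 00010); enqueue []
  #2 pop 1: in=01110 → 01101 (was 00000); enqueue []
  #3 pop 2: in=00000 → 00011 (was 00010); enqueue [1]
  #4 pop 3: in=01011 → 01011 (was 00000); enqueue []
  #5 pop 4: in=01011 → 01111 (was 00000); enqueue []
  #6 pop 5: in=01111 → 11100 (was 00000); enqueue []
  #7 pop 6: in=11111 → 11111 (was 01100); enqueue [5]
  #8 pop 1: in=11111 → 01101 (no change)
  #9 pop 5: in=11111 → 11100 (no change)

Fixpoint:
  val[0] = 01011
  val[1] = 01101
  val[2] = 00011
  val[3] = 01011
  val[4] = 01111
  val[5] = 11100
  val[6] = 11111

11100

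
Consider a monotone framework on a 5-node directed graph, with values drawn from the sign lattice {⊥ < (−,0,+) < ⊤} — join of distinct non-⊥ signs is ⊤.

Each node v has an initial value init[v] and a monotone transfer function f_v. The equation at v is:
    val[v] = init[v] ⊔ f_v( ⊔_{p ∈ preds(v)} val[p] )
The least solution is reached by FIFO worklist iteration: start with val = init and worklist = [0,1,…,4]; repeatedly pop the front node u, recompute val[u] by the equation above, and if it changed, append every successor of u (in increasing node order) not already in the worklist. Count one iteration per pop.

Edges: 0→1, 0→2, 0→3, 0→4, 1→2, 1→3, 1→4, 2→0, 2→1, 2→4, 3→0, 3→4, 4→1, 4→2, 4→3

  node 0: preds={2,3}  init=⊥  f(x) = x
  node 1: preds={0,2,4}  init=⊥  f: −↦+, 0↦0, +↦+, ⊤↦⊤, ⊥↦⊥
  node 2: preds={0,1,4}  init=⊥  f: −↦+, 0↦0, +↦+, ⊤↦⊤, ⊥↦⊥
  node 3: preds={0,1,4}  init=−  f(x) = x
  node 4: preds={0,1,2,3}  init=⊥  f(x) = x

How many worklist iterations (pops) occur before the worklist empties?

Trace (10 dequeues):
  [1] u=0 | in − | out − | prev ⊥ | push {}
  [2] u=1 | in − | out + | prev ⊥ | push {}
  [3] u=2 | in ⊤ | out ⊤ | prev ⊥ | push {0,1}
  [4] u=3 | in ⊤ | out ⊤ | prev − | push {}
  [5] u=4 | in ⊤ | out ⊤ | prev ⊥ | push {2,3}
  [6] u=0 | in ⊤ | out ⊤ | prev − | push {4}
  [7] u=1 | in ⊤ | out ⊤ | prev + | push {}
  [8] u=2 | in ⊤ | out ⊤ | ==
  [9] u=3 | in ⊤ | out ⊤ | ==
  [10] u=4 | in ⊤ | out ⊤ | ==

Converged values:
  [0] ⊤
  [1] ⊤
  [2] ⊤
  [3] ⊤
  [4] ⊤

10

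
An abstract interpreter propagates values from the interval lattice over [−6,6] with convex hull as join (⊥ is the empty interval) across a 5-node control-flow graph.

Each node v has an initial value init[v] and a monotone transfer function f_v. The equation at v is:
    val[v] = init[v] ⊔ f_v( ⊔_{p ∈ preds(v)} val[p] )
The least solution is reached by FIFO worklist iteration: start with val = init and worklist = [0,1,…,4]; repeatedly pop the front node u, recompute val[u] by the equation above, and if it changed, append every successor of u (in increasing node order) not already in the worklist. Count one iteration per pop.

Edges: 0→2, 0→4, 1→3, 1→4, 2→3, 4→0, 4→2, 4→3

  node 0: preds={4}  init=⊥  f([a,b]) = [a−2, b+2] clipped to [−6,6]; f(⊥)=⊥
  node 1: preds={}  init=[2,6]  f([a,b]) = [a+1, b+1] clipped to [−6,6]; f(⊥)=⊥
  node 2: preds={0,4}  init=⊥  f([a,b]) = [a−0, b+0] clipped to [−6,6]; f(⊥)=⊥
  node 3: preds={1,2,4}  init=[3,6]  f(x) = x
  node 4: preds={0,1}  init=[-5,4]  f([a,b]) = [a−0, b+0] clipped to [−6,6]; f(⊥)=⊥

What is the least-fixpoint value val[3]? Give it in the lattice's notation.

Worklist (8 pops):
  #1 pop 0: in=[-5,4] → [-6,6] (was ⊥); enqueue []
  #2 pop 1: in=⊥ → [2,6] (no change)
  #3 pop 2: in=[-6,6] → [-6,6] (was ⊥); enqueue []
  #4 pop 3: in=[-6,6] → [-6,6] (was [3,6]); enqueue []
  #5 pop 4: in=[-6,6] → [-6,6] (was [-5,4]); enqueue [0,2,3]
  #6 pop 0: in=[-6,6] → [-6,6] (no change)
  #7 pop 2: in=[-6,6] → [-6,6] (no change)
  #8 pop 3: in=[-6,6] → [-6,6] (no change)

Fixpoint:
  val[0] = [-6,6]
  val[1] = [2,6]
  val[2] = [-6,6]
  val[3] = [-6,6]
  val[4] = [-6,6]

[-6,6]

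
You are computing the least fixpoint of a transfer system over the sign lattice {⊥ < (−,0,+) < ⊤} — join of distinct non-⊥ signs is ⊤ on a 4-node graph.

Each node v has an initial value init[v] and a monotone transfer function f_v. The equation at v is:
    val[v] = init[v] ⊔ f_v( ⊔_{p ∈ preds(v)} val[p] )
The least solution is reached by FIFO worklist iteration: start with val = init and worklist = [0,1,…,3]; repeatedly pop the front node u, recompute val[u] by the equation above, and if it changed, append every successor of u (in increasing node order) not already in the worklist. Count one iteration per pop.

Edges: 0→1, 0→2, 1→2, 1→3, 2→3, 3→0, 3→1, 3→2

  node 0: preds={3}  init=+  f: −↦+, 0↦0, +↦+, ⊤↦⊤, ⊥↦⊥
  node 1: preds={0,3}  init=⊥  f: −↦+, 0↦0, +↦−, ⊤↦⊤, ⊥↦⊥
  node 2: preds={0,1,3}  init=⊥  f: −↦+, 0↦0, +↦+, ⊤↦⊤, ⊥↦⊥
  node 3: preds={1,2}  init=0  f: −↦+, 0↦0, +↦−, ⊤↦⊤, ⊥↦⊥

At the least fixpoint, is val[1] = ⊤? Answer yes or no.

yes

Worklist (7 pops):
  #1 pop 0: in=0 → ⊤ (was +); enqueue []
  #2 pop 1: in=⊤ → ⊤ (was ⊥); enqueue []
  #3 pop 2: in=⊤ → ⊤ (was ⊥); enqueue []
  #4 pop 3: in=⊤ → ⊤ (was 0); enqueue [0,1,2]
  #5 pop 0: in=⊤ → ⊤ (no change)
  #6 pop 1: in=⊤ → ⊤ (no change)
  #7 pop 2: in=⊤ → ⊤ (no change)

Fixpoint:
  val[0] = ⊤
  val[1] = ⊤
  val[2] = ⊤
  val[3] = ⊤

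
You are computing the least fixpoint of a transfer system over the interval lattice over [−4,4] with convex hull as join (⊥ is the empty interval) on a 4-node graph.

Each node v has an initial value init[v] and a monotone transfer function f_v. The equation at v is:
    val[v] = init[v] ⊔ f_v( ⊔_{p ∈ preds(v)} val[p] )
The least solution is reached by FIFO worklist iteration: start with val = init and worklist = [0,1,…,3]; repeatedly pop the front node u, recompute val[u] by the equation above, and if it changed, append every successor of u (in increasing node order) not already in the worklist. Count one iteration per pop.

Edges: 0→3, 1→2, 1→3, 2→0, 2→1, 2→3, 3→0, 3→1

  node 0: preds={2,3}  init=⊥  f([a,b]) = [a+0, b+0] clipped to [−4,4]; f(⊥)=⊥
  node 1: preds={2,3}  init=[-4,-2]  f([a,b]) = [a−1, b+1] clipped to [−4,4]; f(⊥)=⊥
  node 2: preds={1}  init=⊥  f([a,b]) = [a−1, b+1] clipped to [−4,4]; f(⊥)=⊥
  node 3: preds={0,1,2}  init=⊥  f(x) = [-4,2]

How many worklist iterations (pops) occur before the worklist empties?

12

Iteration log — 12 steps:
  step 1. node 0  ⊔preds=⊥  new=⊥  stable
  step 2. node 1  ⊔preds=⊥  new=[-4,-2]  stable
  step 3. node 2  ⊔preds=[-4,-2]  new=[-4,-1]  old=⊥  +wl: 0,1
  step 4. node 3  ⊔preds=[-4,-1]  new=[-4,2]  old=⊥  +wl: 
  step 5. node 0  ⊔preds=[-4,2]  new=[-4,2]  old=⊥  +wl: 3
  step 6. node 1  ⊔preds=[-4,2]  new=[-4,3]  old=[-4,-2]  +wl: 2
  step 7. node 3  ⊔preds=[-4,3]  new=[-4,2]  stable
  step 8. node 2  ⊔preds=[-4,3]  new=[-4,4]  old=[-4,-1]  +wl: 0,1,3
  step 9. node 0  ⊔preds=[-4,4]  new=[-4,4]  old=[-4,2]  +wl: 
  step 10. node 1  ⊔preds=[-4,4]  new=[-4,4]  old=[-4,3]  +wl: 2
  step 11. node 3  ⊔preds=[-4,4]  new=[-4,2]  stable
  step 12. node 2  ⊔preds=[-4,4]  new=[-4,4]  stable

Least fixpoint reached:
  node 0: [-4,4]
  node 1: [-4,4]
  node 2: [-4,4]
  node 3: [-4,2]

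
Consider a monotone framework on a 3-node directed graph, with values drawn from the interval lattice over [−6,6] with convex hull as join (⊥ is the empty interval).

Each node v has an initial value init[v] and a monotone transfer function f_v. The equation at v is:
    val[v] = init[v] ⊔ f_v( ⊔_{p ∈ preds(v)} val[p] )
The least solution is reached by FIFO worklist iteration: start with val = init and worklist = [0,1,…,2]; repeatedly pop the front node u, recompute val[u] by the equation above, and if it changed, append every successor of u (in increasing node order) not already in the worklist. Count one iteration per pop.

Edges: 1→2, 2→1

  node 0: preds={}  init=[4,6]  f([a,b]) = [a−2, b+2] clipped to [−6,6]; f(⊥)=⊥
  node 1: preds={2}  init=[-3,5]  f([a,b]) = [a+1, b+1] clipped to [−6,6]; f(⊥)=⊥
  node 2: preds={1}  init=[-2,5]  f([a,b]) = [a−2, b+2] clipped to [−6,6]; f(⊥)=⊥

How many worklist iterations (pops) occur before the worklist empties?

7

Worklist (7 pops):
  #1 pop 0: in=⊥ → [4,6] (no change)
  #2 pop 1: in=[-2,5] → [-3,6] (was [-3,5]); enqueue []
  #3 pop 2: in=[-3,6] → [-5,6] (was [-2,5]); enqueue [1]
  #4 pop 1: in=[-5,6] → [-4,6] (was [-3,6]); enqueue [2]
  #5 pop 2: in=[-4,6] → [-6,6] (was [-5,6]); enqueue [1]
  #6 pop 1: in=[-6,6] → [-5,6] (was [-4,6]); enqueue [2]
  #7 pop 2: in=[-5,6] → [-6,6] (no change)

Fixpoint:
  val[0] = [4,6]
  val[1] = [-5,6]
  val[2] = [-6,6]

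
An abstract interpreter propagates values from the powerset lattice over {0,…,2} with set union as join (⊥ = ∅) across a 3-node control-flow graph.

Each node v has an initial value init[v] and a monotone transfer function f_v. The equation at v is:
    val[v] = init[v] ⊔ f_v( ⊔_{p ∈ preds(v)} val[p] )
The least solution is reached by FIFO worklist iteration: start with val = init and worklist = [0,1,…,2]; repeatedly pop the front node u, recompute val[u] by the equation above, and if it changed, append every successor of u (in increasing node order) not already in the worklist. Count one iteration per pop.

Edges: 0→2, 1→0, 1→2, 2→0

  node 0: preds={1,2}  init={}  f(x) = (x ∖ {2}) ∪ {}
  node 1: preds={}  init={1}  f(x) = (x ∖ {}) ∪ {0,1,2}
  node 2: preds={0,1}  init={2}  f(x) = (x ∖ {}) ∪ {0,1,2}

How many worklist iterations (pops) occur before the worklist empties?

5

Worklist (5 pops):
  #1 pop 0: in={1,2} → {1} (was {}); enqueue []
  #2 pop 1: in={} → {0,1,2} (was {1}); enqueue [0]
  #3 pop 2: in={0,1,2} → {0,1,2} (was {2}); enqueue []
  #4 pop 0: in={0,1,2} → {0,1} (was {1}); enqueue [2]
  #5 pop 2: in={0,1,2} → {0,1,2} (no change)

Fixpoint:
  val[0] = {0,1}
  val[1] = {0,1,2}
  val[2] = {0,1,2}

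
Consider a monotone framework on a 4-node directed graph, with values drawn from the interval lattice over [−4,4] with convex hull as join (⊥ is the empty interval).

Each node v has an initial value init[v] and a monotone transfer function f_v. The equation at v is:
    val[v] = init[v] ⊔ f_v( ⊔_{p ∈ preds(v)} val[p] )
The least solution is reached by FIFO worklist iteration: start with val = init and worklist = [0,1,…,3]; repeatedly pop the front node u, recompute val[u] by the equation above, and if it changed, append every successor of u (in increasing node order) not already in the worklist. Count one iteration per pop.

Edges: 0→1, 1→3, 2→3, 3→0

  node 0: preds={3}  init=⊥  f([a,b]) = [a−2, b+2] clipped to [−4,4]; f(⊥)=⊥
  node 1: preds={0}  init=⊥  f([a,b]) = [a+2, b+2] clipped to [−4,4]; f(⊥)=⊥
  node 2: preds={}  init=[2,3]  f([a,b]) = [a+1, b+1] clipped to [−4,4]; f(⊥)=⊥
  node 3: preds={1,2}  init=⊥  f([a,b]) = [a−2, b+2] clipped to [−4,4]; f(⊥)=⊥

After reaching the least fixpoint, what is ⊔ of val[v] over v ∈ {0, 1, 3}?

[-4,4]

Worklist (11 pops):
  #1 pop 0: in=⊥ → ⊥ (no change)
  #2 pop 1: in=⊥ → ⊥ (no change)
  #3 pop 2: in=⊥ → [2,3] (no change)
  #4 pop 3: in=[2,3] → [0,4] (was ⊥); enqueue [0]
  #5 pop 0: in=[0,4] → [-2,4] (was ⊥); enqueue [1]
  #6 pop 1: in=[-2,4] → [0,4] (was ⊥); enqueue [3]
  #7 pop 3: in=[0,4] → [-2,4] (was [0,4]); enqueue [0]
  #8 pop 0: in=[-2,4] → [-4,4] (was [-2,4]); enqueue [1]
  #9 pop 1: in=[-4,4] → [-2,4] (was [0,4]); enqueue [3]
  #10 pop 3: in=[-2,4] → [-4,4] (was [-2,4]); enqueue [0]
  #11 pop 0: in=[-4,4] → [-4,4] (no change)

Fixpoint:
  val[0] = [-4,4]
  val[1] = [-2,4]
  val[2] = [2,3]
  val[3] = [-4,4]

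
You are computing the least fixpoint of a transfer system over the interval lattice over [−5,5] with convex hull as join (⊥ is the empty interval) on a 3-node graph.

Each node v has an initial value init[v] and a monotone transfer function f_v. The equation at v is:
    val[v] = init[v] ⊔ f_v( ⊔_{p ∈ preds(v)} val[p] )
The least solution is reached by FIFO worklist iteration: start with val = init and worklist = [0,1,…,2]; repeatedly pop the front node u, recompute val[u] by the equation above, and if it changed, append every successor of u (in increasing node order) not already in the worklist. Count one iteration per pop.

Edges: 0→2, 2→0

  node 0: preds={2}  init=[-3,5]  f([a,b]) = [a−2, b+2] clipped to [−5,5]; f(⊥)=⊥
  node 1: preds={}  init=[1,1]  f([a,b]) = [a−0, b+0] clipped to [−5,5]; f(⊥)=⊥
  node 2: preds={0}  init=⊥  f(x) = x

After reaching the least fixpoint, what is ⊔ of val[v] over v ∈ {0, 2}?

[-5,5]

Trace (6 dequeues):
  [1] u=0 | in ⊥ | out [-3,5] | ==
  [2] u=1 | in ⊥ | out [1,1] | ==
  [3] u=2 | in [-3,5] | out [-3,5] | prev ⊥ | push {0}
  [4] u=0 | in [-3,5] | out [-5,5] | prev [-3,5] | push {2}
  [5] u=2 | in [-5,5] | out [-5,5] | prev [-3,5] | push {0}
  [6] u=0 | in [-5,5] | out [-5,5] | ==

Converged values:
  [0] [-5,5]
  [1] [1,1]
  [2] [-5,5]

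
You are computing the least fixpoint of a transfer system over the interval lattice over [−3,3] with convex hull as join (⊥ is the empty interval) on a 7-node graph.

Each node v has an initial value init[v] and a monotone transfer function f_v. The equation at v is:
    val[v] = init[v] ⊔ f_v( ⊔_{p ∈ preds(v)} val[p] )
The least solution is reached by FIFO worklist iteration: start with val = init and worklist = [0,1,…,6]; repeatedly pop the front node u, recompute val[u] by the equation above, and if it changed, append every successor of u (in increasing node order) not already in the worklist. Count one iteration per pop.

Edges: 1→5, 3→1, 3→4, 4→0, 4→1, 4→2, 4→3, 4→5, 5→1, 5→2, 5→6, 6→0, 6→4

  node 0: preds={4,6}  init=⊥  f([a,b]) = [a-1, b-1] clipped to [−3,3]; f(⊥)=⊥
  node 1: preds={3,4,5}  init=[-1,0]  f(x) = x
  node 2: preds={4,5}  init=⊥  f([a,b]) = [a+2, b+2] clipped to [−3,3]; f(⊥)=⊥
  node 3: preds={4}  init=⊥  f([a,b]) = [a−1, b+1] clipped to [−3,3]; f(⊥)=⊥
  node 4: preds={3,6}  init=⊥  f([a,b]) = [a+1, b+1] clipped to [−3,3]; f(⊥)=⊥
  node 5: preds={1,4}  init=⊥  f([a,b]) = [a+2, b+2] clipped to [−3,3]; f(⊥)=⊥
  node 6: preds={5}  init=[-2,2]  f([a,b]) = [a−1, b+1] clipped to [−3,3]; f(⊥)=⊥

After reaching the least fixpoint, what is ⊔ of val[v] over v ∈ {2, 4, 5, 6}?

Worklist (18 pops):
  #1 pop 0: in=[-2,2] → [-3,1] (was ⊥); enqueue []
  #2 pop 1: in=⊥ → [-1,0] (no change)
  #3 pop 2: in=⊥ → ⊥ (no change)
  #4 pop 3: in=⊥ → ⊥ (no change)
  #5 pop 4: in=[-2,2] → [-1,3] (was ⊥); enqueue [0,1,2,3]
  #6 pop 5: in=[-1,3] → [1,3] (was ⊥); enqueue []
  #7 pop 6: in=[1,3] → [-2,3] (was [-2,2]); enqueue [4]
  #8 pop 0: in=[-2,3] → [-3,2] (was [-3,1]); enqueue []
  #9 pop 1: in=[-1,3] → [-1,3] (was [-1,0]); enqueue [5]
  #10 pop 2: in=[-1,3] → [1,3] (was ⊥); enqueue []
  #11 pop 3: in=[-1,3] → [-2,3] (was ⊥); enqueue [1]
  #12 pop 4: in=[-2,3] → [-1,3] (no change)
  #13 pop 5: in=[-1,3] → [1,3] (no change)
  #14 pop 1: in=[-2,3] → [-2,3] (was [-1,3]); enqueue [5]
  #15 pop 5: in=[-2,3] → [0,3] (was [1,3]); enqueue [1,2,6]
  #16 pop 1: in=[-2,3] → [-2,3] (no change)
  #17 pop 2: in=[-1,3] → [1,3] (no change)
  #18 pop 6: in=[0,3] → [-2,3] (no change)

Fixpoint:
  val[0] = [-3,2]
  val[1] = [-2,3]
  val[2] = [1,3]
  val[3] = [-2,3]
  val[4] = [-1,3]
  val[5] = [0,3]
  val[6] = [-2,3]

[-2,3]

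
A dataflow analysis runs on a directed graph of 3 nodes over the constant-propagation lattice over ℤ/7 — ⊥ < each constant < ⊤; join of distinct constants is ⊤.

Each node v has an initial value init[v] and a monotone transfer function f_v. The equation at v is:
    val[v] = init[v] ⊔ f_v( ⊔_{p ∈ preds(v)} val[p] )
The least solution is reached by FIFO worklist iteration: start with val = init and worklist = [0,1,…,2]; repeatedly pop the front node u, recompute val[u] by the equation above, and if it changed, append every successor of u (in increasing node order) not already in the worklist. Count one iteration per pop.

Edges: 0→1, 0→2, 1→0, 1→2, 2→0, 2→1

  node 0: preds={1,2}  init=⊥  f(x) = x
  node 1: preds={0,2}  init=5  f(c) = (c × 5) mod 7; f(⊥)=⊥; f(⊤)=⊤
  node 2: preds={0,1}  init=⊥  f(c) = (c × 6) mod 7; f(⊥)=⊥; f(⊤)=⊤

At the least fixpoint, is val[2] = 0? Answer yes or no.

no

Worklist (6 pops):
  #1 pop 0: in=5 → 5 (was ⊥); enqueue []
  #2 pop 1: in=5 → ⊤ (was 5); enqueue [0]
  #3 pop 2: in=⊤ → ⊤ (was ⊥); enqueue [1]
  #4 pop 0: in=⊤ → ⊤ (was 5); enqueue [2]
  #5 pop 1: in=⊤ → ⊤ (no change)
  #6 pop 2: in=⊤ → ⊤ (no change)

Fixpoint:
  val[0] = ⊤
  val[1] = ⊤
  val[2] = ⊤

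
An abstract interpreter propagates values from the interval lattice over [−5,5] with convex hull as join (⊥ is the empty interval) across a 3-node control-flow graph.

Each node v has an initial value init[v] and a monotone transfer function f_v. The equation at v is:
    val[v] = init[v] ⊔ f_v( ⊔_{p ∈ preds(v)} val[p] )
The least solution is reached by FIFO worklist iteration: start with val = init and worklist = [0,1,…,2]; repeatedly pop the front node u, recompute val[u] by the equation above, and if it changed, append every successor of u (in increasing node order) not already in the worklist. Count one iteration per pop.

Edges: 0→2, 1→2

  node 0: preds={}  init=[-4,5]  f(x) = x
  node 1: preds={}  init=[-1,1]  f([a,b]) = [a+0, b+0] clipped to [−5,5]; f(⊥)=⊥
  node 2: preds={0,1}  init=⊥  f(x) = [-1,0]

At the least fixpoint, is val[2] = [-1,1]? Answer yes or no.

Trace (3 dequeues):
  [1] u=0 | in ⊥ | out [-4,5] | ==
  [2] u=1 | in ⊥ | out [-1,1] | ==
  [3] u=2 | in [-4,5] | out [-1,0] | prev ⊥ | push {}

Converged values:
  [0] [-4,5]
  [1] [-1,1]
  [2] [-1,0]

no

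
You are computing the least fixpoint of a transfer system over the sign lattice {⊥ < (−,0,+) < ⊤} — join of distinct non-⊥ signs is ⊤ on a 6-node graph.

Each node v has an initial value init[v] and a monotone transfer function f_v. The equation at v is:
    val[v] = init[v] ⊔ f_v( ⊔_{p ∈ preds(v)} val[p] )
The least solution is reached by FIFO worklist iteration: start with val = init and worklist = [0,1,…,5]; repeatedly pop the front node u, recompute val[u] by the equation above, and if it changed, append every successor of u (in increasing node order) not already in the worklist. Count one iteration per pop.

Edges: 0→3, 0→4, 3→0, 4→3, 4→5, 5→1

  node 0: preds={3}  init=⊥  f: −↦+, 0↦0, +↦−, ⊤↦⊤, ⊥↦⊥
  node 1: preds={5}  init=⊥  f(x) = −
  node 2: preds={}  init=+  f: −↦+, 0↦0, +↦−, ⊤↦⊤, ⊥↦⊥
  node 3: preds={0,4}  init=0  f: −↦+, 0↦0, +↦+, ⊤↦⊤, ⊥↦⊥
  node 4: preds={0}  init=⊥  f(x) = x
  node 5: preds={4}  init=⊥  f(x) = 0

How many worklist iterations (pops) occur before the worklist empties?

8

Iteration log — 8 steps:
  step 1. node 0  ⊔preds=0  new=0  old=⊥  +wl: 
  step 2. node 1  ⊔preds=⊥  new=−  old=⊥  +wl: 
  step 3. node 2  ⊔preds=⊥  new=+  stable
  step 4. node 3  ⊔preds=0  new=0  stable
  step 5. node 4  ⊔preds=0  new=0  old=⊥  +wl: 3
  step 6. node 5  ⊔preds=0  new=0  old=⊥  +wl: 1
  step 7. node 3  ⊔preds=0  new=0  stable
  step 8. node 1  ⊔preds=0  new=−  stable

Least fixpoint reached:
  node 0: 0
  node 1: −
  node 2: +
  node 3: 0
  node 4: 0
  node 5: 0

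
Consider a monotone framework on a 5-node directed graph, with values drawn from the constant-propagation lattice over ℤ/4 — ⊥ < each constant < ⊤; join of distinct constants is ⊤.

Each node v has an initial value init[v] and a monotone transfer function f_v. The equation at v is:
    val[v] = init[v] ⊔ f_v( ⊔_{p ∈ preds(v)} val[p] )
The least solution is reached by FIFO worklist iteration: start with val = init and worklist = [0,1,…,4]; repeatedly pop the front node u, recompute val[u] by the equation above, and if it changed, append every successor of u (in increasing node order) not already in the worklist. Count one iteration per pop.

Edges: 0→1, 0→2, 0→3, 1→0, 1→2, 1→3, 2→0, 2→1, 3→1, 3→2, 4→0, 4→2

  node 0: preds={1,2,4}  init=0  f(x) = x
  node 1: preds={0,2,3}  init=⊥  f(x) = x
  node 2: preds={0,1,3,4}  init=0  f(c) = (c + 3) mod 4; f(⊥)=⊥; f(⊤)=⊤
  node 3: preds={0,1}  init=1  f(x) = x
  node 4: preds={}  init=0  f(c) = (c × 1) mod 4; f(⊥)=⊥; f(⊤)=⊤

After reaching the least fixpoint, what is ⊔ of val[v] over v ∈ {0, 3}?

Worklist (9 pops):
  #1 pop 0: in=0 → 0 (no change)
  #2 pop 1: in=⊤ → ⊤ (was ⊥); enqueue [0]
  #3 pop 2: in=⊤ → ⊤ (was 0); enqueue [1]
  #4 pop 3: in=⊤ → ⊤ (was 1); enqueue [2]
  #5 pop 4: in=⊥ → 0 (no change)
  #6 pop 0: in=⊤ → ⊤ (was 0); enqueue [3]
  #7 pop 1: in=⊤ → ⊤ (no change)
  #8 pop 2: in=⊤ → ⊤ (no change)
  #9 pop 3: in=⊤ → ⊤ (no change)

Fixpoint:
  val[0] = ⊤
  val[1] = ⊤
  val[2] = ⊤
  val[3] = ⊤
  val[4] = 0

⊤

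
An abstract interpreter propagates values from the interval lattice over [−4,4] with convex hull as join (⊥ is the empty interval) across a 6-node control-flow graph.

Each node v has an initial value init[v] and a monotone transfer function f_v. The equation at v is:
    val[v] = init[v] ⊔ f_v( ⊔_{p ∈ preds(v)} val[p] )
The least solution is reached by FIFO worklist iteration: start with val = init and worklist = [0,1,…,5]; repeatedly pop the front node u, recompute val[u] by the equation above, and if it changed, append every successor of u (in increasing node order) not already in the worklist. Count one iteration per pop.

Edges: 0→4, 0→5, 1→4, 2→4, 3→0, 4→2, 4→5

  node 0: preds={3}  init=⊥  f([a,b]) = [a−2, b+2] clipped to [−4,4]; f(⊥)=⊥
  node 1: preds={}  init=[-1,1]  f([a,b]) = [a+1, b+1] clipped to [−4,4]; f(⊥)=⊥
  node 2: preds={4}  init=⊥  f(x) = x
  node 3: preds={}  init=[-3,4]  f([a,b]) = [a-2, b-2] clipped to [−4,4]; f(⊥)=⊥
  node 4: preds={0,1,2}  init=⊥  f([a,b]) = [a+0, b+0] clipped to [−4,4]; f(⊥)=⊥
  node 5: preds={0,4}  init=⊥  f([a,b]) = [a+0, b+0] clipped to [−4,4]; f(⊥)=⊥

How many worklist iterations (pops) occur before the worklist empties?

8

Worklist (8 pops):
  #1 pop 0: in=[-3,4] → [-4,4] (was ⊥); enqueue []
  #2 pop 1: in=⊥ → [-1,1] (no change)
  #3 pop 2: in=⊥ → ⊥ (no change)
  #4 pop 3: in=⊥ → [-3,4] (no change)
  #5 pop 4: in=[-4,4] → [-4,4] (was ⊥); enqueue [2]
  #6 pop 5: in=[-4,4] → [-4,4] (was ⊥); enqueue []
  #7 pop 2: in=[-4,4] → [-4,4] (was ⊥); enqueue [4]
  #8 pop 4: in=[-4,4] → [-4,4] (no change)

Fixpoint:
  val[0] = [-4,4]
  val[1] = [-1,1]
  val[2] = [-4,4]
  val[3] = [-3,4]
  val[4] = [-4,4]
  val[5] = [-4,4]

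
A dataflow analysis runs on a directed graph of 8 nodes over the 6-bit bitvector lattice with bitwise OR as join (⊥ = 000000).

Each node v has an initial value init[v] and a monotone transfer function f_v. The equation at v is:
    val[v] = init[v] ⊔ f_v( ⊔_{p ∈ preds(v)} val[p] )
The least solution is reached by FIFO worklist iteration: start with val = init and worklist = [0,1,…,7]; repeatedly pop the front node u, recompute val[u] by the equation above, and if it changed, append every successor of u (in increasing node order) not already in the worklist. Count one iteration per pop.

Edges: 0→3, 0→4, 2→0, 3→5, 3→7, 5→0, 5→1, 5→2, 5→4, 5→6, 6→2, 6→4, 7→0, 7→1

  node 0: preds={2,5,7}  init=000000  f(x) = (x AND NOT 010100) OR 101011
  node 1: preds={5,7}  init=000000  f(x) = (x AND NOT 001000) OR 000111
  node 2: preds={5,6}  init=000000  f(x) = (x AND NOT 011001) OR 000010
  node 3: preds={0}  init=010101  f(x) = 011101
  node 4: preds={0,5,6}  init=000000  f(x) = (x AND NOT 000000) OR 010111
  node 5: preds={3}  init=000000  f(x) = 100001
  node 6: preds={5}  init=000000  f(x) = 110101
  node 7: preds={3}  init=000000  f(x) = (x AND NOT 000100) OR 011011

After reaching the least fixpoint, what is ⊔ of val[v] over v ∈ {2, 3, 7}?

Iteration log — 13 steps:
  step 1. node 0  ⊔preds=000000  new=101011  old=000000  +wl: 
  step 2. node 1  ⊔preds=000000  new=000111  old=000000  +wl: 
  step 3. node 2  ⊔preds=000000  new=000010  old=000000  +wl: 0
  step 4. node 3  ⊔preds=101011  new=011101  old=010101  +wl: 
  step 5. node 4  ⊔preds=101011  new=111111  old=000000  +wl: 
  step 6. node 5  ⊔preds=011101  new=100001  old=000000  +wl: 1,2,4
  step 7. node 6  ⊔preds=100001  new=110101  old=000000  +wl: 
  step 8. node 7  ⊔preds=011101  new=011011  old=000000  +wl: 
  step 9. node 0  ⊔preds=111011  new=101011  stable
  step 10. node 1  ⊔preds=111011  new=110111  old=000111  +wl: 
  step 11. node 2  ⊔preds=110101  new=100110  old=000010  +wl: 0
  step 12. node 4  ⊔preds=111111  new=111111  stable
  step 13. node 0  ⊔preds=111111  new=101011  stable

Least fixpoint reached:
  node 0: 101011
  node 1: 110111
  node 2: 100110
  node 3: 011101
  node 4: 111111
  node 5: 100001
  node 6: 110101
  node 7: 011011

111111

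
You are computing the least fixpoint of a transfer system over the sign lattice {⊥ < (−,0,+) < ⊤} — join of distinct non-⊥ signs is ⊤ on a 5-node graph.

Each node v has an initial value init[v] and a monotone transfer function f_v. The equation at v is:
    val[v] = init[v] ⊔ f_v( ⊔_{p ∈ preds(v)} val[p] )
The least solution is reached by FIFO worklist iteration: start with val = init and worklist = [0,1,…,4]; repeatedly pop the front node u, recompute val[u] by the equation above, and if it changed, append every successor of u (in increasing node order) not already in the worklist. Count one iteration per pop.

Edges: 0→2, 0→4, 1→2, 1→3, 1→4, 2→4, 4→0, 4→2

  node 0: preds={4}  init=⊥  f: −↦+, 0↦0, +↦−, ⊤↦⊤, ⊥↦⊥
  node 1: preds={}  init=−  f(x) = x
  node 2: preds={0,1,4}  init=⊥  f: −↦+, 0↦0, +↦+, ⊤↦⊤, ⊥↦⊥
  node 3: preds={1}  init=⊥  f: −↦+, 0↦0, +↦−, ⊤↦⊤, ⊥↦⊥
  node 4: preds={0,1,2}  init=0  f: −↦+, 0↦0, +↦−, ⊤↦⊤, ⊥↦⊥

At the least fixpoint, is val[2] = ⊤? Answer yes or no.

Trace (8 dequeues):
  [1] u=0 | in 0 | out 0 | prev ⊥ | push {}
  [2] u=1 | in ⊥ | out − | ==
  [3] u=2 | in ⊤ | out ⊤ | prev ⊥ | push {}
  [4] u=3 | in − | out + | prev ⊥ | push {}
  [5] u=4 | in ⊤ | out ⊤ | prev 0 | push {0,2}
  [6] u=0 | in ⊤ | out ⊤ | prev 0 | push {4}
  [7] u=2 | in ⊤ | out ⊤ | ==
  [8] u=4 | in ⊤ | out ⊤ | ==

Converged values:
  [0] ⊤
  [1] −
  [2] ⊤
  [3] +
  [4] ⊤

yes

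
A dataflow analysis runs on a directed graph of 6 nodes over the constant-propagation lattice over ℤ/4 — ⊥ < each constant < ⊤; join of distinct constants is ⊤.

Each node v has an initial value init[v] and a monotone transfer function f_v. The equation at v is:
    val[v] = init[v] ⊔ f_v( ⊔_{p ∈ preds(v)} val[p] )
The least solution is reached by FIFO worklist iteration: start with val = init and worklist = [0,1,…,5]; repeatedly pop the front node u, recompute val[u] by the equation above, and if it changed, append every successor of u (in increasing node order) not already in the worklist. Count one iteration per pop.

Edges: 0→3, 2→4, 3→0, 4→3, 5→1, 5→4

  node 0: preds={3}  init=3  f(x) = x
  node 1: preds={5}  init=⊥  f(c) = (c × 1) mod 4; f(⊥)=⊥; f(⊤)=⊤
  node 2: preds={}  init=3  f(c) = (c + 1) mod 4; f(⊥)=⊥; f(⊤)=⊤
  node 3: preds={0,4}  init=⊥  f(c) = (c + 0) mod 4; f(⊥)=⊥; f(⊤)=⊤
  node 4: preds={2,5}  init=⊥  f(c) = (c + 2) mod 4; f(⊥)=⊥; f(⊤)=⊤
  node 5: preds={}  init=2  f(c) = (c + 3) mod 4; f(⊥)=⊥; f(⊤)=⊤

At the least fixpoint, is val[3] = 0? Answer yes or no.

no

Trace (10 dequeues):
  [1] u=0 | in ⊥ | out 3 | ==
  [2] u=1 | in 2 | out 2 | prev ⊥ | push {}
  [3] u=2 | in ⊥ | out 3 | ==
  [4] u=3 | in 3 | out 3 | prev ⊥ | push {0}
  [5] u=4 | in ⊤ | out ⊤ | prev ⊥ | push {3}
  [6] u=5 | in ⊥ | out 2 | ==
  [7] u=0 | in 3 | out 3 | ==
  [8] u=3 | in ⊤ | out ⊤ | prev 3 | push {0}
  [9] u=0 | in ⊤ | out ⊤ | prev 3 | push {3}
  [10] u=3 | in ⊤ | out ⊤ | ==

Converged values:
  [0] ⊤
  [1] 2
  [2] 3
  [3] ⊤
  [4] ⊤
  [5] 2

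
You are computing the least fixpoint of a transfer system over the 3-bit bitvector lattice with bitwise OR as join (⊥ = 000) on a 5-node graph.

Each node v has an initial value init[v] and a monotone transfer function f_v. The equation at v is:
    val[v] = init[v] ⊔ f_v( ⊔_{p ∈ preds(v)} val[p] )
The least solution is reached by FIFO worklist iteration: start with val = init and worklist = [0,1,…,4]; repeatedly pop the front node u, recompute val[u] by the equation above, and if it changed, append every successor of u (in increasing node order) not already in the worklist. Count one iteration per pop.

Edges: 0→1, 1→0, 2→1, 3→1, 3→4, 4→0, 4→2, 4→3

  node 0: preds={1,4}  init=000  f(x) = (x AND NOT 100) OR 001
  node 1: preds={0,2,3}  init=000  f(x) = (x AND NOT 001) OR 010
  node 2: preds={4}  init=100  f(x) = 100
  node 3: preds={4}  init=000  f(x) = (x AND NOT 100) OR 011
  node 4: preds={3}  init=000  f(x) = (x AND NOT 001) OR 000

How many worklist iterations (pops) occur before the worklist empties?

9

Worklist (9 pops):
  #1 pop 0: in=000 → 001 (was 000); enqueue []
  #2 pop 1: in=101 → 110 (was 000); enqueue [0]
  #3 pop 2: in=000 → 100 (no change)
  #4 pop 3: in=000 → 011 (was 000); enqueue [1]
  #5 pop 4: in=011 → 010 (was 000); enqueue [2,3]
  #6 pop 0: in=110 → 011 (was 001); enqueue []
  #7 pop 1: in=111 → 110 (no change)
  #8 pop 2: in=010 → 100 (no change)
  #9 pop 3: in=010 → 011 (no change)

Fixpoint:
  val[0] = 011
  val[1] = 110
  val[2] = 100
  val[3] = 011
  val[4] = 010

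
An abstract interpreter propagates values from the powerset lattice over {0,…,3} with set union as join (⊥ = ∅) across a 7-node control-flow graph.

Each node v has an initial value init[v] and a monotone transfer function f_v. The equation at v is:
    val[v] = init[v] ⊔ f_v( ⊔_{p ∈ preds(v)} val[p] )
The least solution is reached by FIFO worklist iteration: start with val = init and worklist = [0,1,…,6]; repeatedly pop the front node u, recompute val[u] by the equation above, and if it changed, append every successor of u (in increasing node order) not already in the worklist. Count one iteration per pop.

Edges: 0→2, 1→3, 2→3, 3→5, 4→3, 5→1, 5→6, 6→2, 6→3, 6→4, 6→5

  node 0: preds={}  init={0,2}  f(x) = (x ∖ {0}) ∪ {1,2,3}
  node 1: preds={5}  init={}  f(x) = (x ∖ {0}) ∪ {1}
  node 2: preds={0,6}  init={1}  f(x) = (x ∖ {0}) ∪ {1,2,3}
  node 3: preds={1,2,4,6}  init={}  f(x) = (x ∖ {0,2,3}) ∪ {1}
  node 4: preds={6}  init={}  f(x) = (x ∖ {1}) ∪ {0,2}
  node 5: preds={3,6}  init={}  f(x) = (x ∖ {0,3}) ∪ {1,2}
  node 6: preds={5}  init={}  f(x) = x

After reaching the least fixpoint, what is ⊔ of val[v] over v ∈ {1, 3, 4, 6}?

{0,1,2}

Iteration log — 13 steps:
  step 1. node 0  ⊔preds={}  new={0,1,2,3}  old={0,2}  +wl: 
  step 2. node 1  ⊔preds={}  new={1}  old={}  +wl: 
  step 3. node 2  ⊔preds={0,1,2,3}  new={1,2,3}  old={1}  +wl: 
  step 4. node 3  ⊔preds={1,2,3}  new={1}  old={}  +wl: 
  step 5. node 4  ⊔preds={}  new={0,2}  old={}  +wl: 3
  step 6. node 5  ⊔preds={1}  new={1,2}  old={}  +wl: 1
  step 7. node 6  ⊔preds={1,2}  new={1,2}  old={}  +wl: 2,4,5
  step 8. node 3  ⊔preds={0,1,2,3}  new={1}  stable
  step 9. node 1  ⊔preds={1,2}  new={1,2}  old={1}  +wl: 3
  step 10. node 2  ⊔preds={0,1,2,3}  new={1,2,3}  stable
  step 11. node 4  ⊔preds={1,2}  new={0,2}  stable
  step 12. node 5  ⊔preds={1,2}  new={1,2}  stable
  step 13. node 3  ⊔preds={0,1,2,3}  new={1}  stable

Least fixpoint reached:
  node 0: {0,1,2,3}
  node 1: {1,2}
  node 2: {1,2,3}
  node 3: {1}
  node 4: {0,2}
  node 5: {1,2}
  node 6: {1,2}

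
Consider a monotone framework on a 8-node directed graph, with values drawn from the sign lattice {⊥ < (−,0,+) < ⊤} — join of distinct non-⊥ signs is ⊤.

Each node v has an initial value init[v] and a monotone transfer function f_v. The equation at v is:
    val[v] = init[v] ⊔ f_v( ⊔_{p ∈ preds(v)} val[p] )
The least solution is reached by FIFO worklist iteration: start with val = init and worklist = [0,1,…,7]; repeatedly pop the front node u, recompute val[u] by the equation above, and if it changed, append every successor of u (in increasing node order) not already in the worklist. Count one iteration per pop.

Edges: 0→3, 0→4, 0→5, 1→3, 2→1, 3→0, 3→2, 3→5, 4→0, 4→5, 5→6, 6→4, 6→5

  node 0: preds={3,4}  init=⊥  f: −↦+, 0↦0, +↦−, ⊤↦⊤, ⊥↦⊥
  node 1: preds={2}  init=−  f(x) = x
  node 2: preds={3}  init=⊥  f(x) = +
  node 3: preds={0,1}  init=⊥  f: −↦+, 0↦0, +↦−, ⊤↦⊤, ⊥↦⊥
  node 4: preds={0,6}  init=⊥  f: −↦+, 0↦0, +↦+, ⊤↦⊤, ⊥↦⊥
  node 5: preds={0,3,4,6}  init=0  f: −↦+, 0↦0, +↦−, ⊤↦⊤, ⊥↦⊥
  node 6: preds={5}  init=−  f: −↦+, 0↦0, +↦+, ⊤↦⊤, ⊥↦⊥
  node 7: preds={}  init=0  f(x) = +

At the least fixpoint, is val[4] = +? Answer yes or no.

Trace (19 dequeues):
  [1] u=0 | in ⊥ | out ⊥ | ==
  [2] u=1 | in ⊥ | out − | ==
  [3] u=2 | in ⊥ | out + | prev ⊥ | push {1}
  [4] u=3 | in − | out + | prev ⊥ | push {0,2}
  [5] u=4 | in − | out + | prev ⊥ | push {}
  [6] u=5 | in ⊤ | out ⊤ | prev 0 | push {}
  [7] u=6 | in ⊤ | out ⊤ | prev − | push {4,5}
  [8] u=7 | in ⊥ | out ⊤ | prev 0 | push {}
  [9] u=1 | in + | out ⊤ | prev − | push {3}
  [10] u=0 | in + | out − | prev ⊥ | push {}
  [11] u=2 | in + | out + | ==
  [12] u=4 | in ⊤ | out ⊤ | prev + | push {0}
  [13] u=5 | in ⊤ | out ⊤ | ==
  [14] u=3 | in ⊤ | out ⊤ | prev + | push {2,5}
  [15] u=0 | in ⊤ | out ⊤ | prev − | push {3,4}
  [16] u=2 | in ⊤ | out + | ==
  [17] u=5 | in ⊤ | out ⊤ | ==
  [18] u=3 | in ⊤ | out ⊤ | ==
  [19] u=4 | in ⊤ | out ⊤ | ==

Converged values:
  [0] ⊤
  [1] ⊤
  [2] +
  [3] ⊤
  [4] ⊤
  [5] ⊤
  [6] ⊤
  [7] ⊤

no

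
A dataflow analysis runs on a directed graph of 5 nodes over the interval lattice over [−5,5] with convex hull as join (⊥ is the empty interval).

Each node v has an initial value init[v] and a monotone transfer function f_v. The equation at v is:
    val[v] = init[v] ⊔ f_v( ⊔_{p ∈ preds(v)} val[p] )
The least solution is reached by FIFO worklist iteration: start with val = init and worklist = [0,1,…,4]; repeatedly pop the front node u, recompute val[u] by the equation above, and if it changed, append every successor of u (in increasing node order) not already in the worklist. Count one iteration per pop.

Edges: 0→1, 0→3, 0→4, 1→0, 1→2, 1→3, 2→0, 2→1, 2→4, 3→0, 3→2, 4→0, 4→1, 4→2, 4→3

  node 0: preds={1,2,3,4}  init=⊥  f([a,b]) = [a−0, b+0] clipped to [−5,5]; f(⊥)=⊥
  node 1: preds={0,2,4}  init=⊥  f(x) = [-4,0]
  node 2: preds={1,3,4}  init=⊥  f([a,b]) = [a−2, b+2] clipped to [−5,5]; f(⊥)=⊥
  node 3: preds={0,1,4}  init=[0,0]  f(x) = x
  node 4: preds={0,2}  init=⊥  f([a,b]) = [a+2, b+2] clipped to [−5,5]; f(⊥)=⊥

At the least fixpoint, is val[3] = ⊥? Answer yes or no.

no

Iteration log — 17 steps:
  step 1. node 0  ⊔preds=[0,0]  new=[0,0]  old=⊥  +wl: 
  step 2. node 1  ⊔preds=[0,0]  new=[-4,0]  old=⊥  +wl: 0
  step 3. node 2  ⊔preds=[-4,0]  new=[-5,2]  old=⊥  +wl: 1
  step 4. node 3  ⊔preds=[-4,0]  new=[-4,0]  old=[0,0]  +wl: 2
  step 5. node 4  ⊔preds=[-5,2]  new=[-3,4]  old=⊥  +wl: 3
  step 6. node 0  ⊔preds=[-5,4]  new=[-5,4]  old=[0,0]  +wl: 4
  step 7. node 1  ⊔preds=[-5,4]  new=[-4,0]  stable
  step 8. node 2  ⊔preds=[-4,4]  new=[-5,5]  old=[-5,2]  +wl: 0,1
  step 9. node 3  ⊔preds=[-5,4]  new=[-5,4]  old=[-4,0]  +wl: 2
  step 10. node 4  ⊔preds=[-5,5]  new=[-3,5]  old=[-3,4]  +wl: 3
  step 11. node 0  ⊔preds=[-5,5]  new=[-5,5]  old=[-5,4]  +wl: 4
  step 12. node 1  ⊔preds=[-5,5]  new=[-4,0]  stable
  step 13. node 2  ⊔preds=[-5,5]  new=[-5,5]  stable
  step 14. node 3  ⊔preds=[-5,5]  new=[-5,5]  old=[-5,4]  +wl: 0,2
  step 15. node 4  ⊔preds=[-5,5]  new=[-3,5]  stable
  step 16. node 0  ⊔preds=[-5,5]  new=[-5,5]  stable
  step 17. node 2  ⊔preds=[-5,5]  new=[-5,5]  stable

Least fixpoint reached:
  node 0: [-5,5]
  node 1: [-4,0]
  node 2: [-5,5]
  node 3: [-5,5]
  node 4: [-3,5]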